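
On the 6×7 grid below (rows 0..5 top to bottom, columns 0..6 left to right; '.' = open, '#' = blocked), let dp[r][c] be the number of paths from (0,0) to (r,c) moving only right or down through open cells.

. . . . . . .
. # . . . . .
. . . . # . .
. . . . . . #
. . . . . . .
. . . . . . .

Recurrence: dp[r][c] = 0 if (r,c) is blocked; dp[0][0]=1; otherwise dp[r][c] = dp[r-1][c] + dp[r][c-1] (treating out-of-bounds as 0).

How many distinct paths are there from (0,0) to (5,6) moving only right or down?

119

r\c   0   1   2   3   4   5   6
  0   1   1   1   1   1   1   1
  1   1   0   1   2   3   4   5
  2   1   1   2   4   0   4   9
  3   1   2   4   8   8  12   0
  4   1   3   7  15  23  35  35
  5   1   4  11  26  49  84 119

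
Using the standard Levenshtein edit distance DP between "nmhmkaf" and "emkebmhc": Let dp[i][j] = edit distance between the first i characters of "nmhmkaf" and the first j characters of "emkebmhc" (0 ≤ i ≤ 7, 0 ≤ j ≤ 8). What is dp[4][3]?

   ''  e  m  k  e  b  m  h  c
''  0  1  2  3  4  5  6  7  8
 n  1  1  2  3  4  5  6  7  8
 m  2  2  1  2  3  4  5  6  7
 h  3  3  2  2  3  4  5  5  6
 m  4  4  3  3  3  4  4  5  6
 k  5  5  4  3  4  4  5  5  6
 a  6  6  5  4  4  5  5  6  6
 f  7  7  6  5  5  5  6  6  7

3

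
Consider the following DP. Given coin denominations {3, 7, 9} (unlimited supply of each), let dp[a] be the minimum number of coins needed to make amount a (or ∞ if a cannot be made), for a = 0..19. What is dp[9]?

1

 a  0  1  2  3  4  5  6  7  8  9 10 11 12 13 14 15 16 17 18 19
dp  0  -  -  1  -  -  2  1  -  1  2  -  2  3  2  3  2  3  2  3
(- denotes ∞ / unreachable)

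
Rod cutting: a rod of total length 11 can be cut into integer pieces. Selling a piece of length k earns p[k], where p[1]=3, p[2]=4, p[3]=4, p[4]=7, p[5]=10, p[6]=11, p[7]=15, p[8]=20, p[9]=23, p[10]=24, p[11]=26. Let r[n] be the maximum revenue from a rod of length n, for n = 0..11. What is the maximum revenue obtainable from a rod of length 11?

33

   n    0    1    2    3    4    5    6    7    8    9   10   11
r[n]    0    3    6    9   12   15   18   21   24   27   30   33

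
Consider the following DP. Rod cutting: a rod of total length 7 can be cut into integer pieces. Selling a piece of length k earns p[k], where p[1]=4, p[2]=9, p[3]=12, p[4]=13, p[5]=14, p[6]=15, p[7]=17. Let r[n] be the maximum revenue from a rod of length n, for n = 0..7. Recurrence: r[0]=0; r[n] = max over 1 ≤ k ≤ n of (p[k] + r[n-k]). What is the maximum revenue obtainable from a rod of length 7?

   n    0    1    2    3    4    5    6    7
r[n]    0    4    9   13   18   22   27   31

31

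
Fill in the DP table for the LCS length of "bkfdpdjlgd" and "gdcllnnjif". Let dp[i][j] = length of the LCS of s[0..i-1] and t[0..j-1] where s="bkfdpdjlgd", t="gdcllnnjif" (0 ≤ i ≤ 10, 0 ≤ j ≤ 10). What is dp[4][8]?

1

   ''  g  d  c  l  l  n  n  j  i  f
''  0  0  0  0  0  0  0  0  0  0  0
 b  0  0  0  0  0  0  0  0  0  0  0
 k  0  0  0  0  0  0  0  0  0  0  0
 f  0  0  0  0  0  0  0  0  0  0  1
 d  0  0  1  1  1  1  1  1  1  1  1
 p  0  0  1  1  1  1  1  1  1  1  1
 d  0  0  1  1  1  1  1  1  1  1  1
 j  0  0  1  1  1  1  1  1  2  2  2
 l  0  0  1  1  2  2  2  2  2  2  2
 g  0  1  1  1  2  2  2  2  2  2  2
 d  0  1  2  2  2  2  2  2  2  2  2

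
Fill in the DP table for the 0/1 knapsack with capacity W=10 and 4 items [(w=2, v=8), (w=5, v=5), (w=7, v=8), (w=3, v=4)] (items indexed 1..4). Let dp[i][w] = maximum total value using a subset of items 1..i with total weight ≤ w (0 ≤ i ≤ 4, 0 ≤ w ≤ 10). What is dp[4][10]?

i\w   0   1   2   3   4   5   6   7   8   9  10
  0   0   0   0   0   0   0   0   0   0   0   0
  1   0   0   8   8   8   8   8   8   8   8   8
  2   0   0   8   8   8   8   8  13  13  13  13
  3   0   0   8   8   8   8   8  13  13  16  16
  4   0   0   8   8   8  12  12  13  13  16  17

17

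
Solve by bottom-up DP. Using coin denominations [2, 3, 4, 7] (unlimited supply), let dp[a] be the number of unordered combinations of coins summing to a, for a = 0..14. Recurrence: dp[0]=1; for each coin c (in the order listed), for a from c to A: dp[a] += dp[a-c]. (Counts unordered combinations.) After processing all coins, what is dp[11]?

after  coin     0     1     2     3     4     5     6     7     8     9    10    11    12    13    14
          2     1     0     1     0     1     0     1     0     1     0     1     0     1     0     1
          3     1     0     1     1     1     1     2     1     2     2     2     2     3     2     3
          4     1     0     1     1     2     1     3     2     4     3     5     4     7     5     8
          7     1     0     1     1     2     1     3     3     4     4     6     6     8     8    11

6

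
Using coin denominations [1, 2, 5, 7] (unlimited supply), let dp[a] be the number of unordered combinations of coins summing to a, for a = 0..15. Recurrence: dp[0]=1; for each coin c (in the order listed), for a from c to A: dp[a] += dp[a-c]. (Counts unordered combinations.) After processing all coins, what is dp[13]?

after  coin     0     1     2     3     4     5     6     7     8     9    10    11    12    13    14    15
          1     1     1     1     1     1     1     1     1     1     1     1     1     1     1     1     1
          2     1     1     2     2     3     3     4     4     5     5     6     6     7     7     8     8
          5     1     1     2     2     3     4     5     6     7     8    10    11    13    14    16    18
          7     1     1     2     2     3     4     5     7     8    10    12    14    17    19    23    26

19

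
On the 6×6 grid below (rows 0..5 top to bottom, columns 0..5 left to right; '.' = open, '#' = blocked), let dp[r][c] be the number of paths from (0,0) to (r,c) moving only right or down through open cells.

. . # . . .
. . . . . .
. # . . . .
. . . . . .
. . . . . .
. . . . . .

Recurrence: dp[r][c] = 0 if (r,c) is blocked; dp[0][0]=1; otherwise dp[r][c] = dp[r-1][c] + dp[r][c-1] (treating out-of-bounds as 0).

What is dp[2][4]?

6

r\c   0   1   2   3   4   5
  0   1   1   0   0   0   0
  1   1   2   2   2   2   2
  2   1   0   2   4   6   8
  3   1   1   3   7  13  21
  4   1   2   5  12  25  46
  5   1   3   8  20  45  91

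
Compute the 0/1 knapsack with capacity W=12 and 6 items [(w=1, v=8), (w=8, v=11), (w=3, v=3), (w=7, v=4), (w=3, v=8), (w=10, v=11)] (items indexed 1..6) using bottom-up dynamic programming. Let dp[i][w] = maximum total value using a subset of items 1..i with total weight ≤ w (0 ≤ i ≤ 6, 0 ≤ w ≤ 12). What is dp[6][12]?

i\w   0   1   2   3   4   5   6   7   8   9  10  11  12
  0   0   0   0   0   0   0   0   0   0   0   0   0   0
  1   0   8   8   8   8   8   8   8   8   8   8   8   8
  2   0   8   8   8   8   8   8   8  11  19  19  19  19
  3   0   8   8   8  11  11  11  11  11  19  19  19  22
  4   0   8   8   8  11  11  11  11  12  19  19  19  22
  5   0   8   8   8  16  16  16  19  19  19  19  20  27
  6   0   8   8   8  16  16  16  19  19  19  19  20  27

27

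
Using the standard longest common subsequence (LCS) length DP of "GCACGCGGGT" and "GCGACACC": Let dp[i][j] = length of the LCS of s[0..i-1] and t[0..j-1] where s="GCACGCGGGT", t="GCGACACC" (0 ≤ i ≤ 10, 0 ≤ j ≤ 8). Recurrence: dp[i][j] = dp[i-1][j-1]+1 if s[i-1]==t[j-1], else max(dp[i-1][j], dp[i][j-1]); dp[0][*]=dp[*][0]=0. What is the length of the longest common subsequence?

5

   ''  G  C  G  A  C  A  C  C
''  0  0  0  0  0  0  0  0  0
 G  0  1  1  1  1  1  1  1  1
 C  0  1  2  2  2  2  2  2  2
 A  0  1  2  2  3  3  3  3  3
 C  0  1  2  2  3  4  4  4  4
 G  0  1  2  3  3  4  4  4  4
 C  0  1  2  3  3  4  4  5  5
 G  0  1  2  3  3  4  4  5  5
 G  0  1  2  3  3  4  4  5  5
 G  0  1  2  3  3  4  4  5  5
 T  0  1  2  3  3  4  4  5  5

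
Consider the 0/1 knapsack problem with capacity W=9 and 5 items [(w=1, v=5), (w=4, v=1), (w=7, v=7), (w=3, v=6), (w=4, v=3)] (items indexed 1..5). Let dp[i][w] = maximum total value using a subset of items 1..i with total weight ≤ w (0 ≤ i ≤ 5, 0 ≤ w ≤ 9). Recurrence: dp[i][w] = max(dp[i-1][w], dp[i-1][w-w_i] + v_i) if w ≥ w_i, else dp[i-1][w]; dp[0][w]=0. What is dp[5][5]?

i\w   0   1   2   3   4   5   6   7   8   9
  0   0   0   0   0   0   0   0   0   0   0
  1   0   5   5   5   5   5   5   5   5   5
  2   0   5   5   5   5   6   6   6   6   6
  3   0   5   5   5   5   6   6   7  12  12
  4   0   5   5   6  11  11  11  11  12  12
  5   0   5   5   6  11  11  11  11  14  14

11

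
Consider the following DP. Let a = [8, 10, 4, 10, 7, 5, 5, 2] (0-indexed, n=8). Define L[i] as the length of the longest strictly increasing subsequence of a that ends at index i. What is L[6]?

   i    0    1    2    3    4    5    6    7
a[i]    8   10    4   10    7    5    5    2
L[i]    1    2    1    2    2    2    2    1

2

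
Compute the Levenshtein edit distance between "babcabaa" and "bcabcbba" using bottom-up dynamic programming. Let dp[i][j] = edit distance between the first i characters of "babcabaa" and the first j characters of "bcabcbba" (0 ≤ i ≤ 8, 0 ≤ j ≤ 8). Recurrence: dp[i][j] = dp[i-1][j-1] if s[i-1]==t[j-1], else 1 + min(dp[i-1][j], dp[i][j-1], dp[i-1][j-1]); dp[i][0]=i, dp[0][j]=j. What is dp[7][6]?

3

   ''  b  c  a  b  c  b  b  a
''  0  1  2  3  4  5  6  7  8
 b  1  0  1  2  3  4  5  6  7
 a  2  1  1  1  2  3  4  5  6
 b  3  2  2  2  1  2  3  4  5
 c  4  3  2  3  2  1  2  3  4
 a  5  4  3  2  3  2  2  3  3
 b  6  5  4  3  2  3  2  2  3
 a  7  6  5  4  3  3  3  3  2
 a  8  7  6  5  4  4  4  4  3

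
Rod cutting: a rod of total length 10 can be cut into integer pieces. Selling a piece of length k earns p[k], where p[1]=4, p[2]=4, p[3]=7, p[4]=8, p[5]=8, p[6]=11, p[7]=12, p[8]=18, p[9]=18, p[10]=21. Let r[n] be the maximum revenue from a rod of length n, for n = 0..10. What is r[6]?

24

   n    0    1    2    3    4    5    6    7    8    9   10
r[n]    0    4    8   12   16   20   24   28   32   36   40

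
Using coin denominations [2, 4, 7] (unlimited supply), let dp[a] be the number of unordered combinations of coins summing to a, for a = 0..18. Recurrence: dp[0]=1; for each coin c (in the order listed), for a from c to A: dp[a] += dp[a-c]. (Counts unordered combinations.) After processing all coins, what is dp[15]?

after  coin     0     1     2     3     4     5     6     7     8     9    10    11    12    13    14    15    16    17    18
          2     1     0     1     0     1     0     1     0     1     0     1     0     1     0     1     0     1     0     1
          4     1     0     1     0     2     0     2     0     3     0     3     0     4     0     4     0     5     0     5
          7     1     0     1     0     2     0     2     1     3     1     3     2     4     2     5     3     6     3     7

3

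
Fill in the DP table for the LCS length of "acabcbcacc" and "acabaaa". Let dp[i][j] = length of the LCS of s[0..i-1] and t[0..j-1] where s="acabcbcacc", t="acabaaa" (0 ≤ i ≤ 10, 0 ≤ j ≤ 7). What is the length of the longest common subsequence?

5

   ''  a  c  a  b  a  a  a
''  0  0  0  0  0  0  0  0
 a  0  1  1  1  1  1  1  1
 c  0  1  2  2  2  2  2  2
 a  0  1  2  3  3  3  3  3
 b  0  1  2  3  4  4  4  4
 c  0  1  2  3  4  4  4  4
 b  0  1  2  3  4  4  4  4
 c  0  1  2  3  4  4  4  4
 a  0  1  2  3  4  5  5  5
 c  0  1  2  3  4  5  5  5
 c  0  1  2  3  4  5  5  5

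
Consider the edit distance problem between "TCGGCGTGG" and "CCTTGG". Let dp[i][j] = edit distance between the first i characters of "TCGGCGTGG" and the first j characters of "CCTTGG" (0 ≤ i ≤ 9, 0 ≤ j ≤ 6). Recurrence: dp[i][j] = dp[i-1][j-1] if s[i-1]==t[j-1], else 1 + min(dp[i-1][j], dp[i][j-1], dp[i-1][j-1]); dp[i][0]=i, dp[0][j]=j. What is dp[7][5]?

5

   ''  C  C  T  T  G  G
''  0  1  2  3  4  5  6
 T  1  1  2  2  3  4  5
 C  2  1  1  2  3  4  5
 G  3  2  2  2  3  3  4
 G  4  3  3  3  3  3  3
 C  5  4  3  4  4  4  4
 G  6  5  4  4  5  4  4
 T  7  6  5  4  4  5  5
 G  8  7  6  5  5  4  5
 G  9  8  7  6  6  5  4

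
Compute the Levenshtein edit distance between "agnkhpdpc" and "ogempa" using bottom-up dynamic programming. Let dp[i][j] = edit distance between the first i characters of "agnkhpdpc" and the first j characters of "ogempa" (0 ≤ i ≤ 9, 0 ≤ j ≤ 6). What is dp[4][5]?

4

   ''  o  g  e  m  p  a
''  0  1  2  3  4  5  6
 a  1  1  2  3  4  5  5
 g  2  2  1  2  3  4  5
 n  3  3  2  2  3  4  5
 k  4  4  3  3  3  4  5
 h  5  5  4  4  4  4  5
 p  6  6  5  5  5  4  5
 d  7  7  6  6  6  5  5
 p  8  8  7  7  7  6  6
 c  9  9  8  8  8  7  7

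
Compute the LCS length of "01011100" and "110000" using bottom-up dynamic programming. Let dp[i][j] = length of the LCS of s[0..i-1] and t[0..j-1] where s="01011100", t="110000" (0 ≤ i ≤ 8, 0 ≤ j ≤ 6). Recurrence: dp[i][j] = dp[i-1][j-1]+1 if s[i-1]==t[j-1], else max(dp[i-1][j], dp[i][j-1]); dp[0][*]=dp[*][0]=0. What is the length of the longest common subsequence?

   ''  1  1  0  0  0  0
''  0  0  0  0  0  0  0
 0  0  0  0  1  1  1  1
 1  0  1  1  1  1  1  1
 0  0  1  1  2  2  2  2
 1  0  1  2  2  2  2  2
 1  0  1  2  2  2  2  2
 1  0  1  2  2  2  2  2
 0  0  1  2  3  3  3  3
 0  0  1  2  3  4  4  4

4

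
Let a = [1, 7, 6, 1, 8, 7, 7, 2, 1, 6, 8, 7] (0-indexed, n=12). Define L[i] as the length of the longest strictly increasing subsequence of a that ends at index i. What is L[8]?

   i    0    1    2    3    4    5    6    7    8    9   10   11
a[i]    1    7    6    1    8    7    7    2    1    6    8    7
L[i]    1    2    2    1    3    3    3    2    1    3    4    4

1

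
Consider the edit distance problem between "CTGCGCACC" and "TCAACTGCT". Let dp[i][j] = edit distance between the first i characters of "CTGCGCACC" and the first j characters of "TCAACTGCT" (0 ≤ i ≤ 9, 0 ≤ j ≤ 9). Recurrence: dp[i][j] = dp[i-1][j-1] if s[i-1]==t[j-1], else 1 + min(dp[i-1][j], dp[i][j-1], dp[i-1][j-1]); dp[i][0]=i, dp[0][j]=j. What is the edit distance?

   ''  T  C  A  A  C  T  G  C  T
''  0  1  2  3  4  5  6  7  8  9
 C  1  1  1  2  3  4  5  6  7  8
 T  2  1  2  2  3  4  4  5  6  7
 G  3  2  2  3  3  4  5  4  5  6
 C  4  3  2  3  4  3  4  5  4  5
 G  5  4  3  3  4  4  4  4  5  5
 C  6  5  4  4  4  4  5  5  4  5
 A  7  6  5  4  4  5  5  6  5  5
 C  8  7  6  5  5  4  5  6  6  6
 C  9  8  7  6  6  5  5  6  6  7

7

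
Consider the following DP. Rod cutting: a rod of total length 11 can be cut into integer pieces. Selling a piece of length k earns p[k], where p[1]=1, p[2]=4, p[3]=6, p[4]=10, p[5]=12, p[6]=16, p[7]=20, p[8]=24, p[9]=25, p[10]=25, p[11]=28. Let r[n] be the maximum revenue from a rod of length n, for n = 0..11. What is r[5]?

12

   n    0    1    2    3    4    5    6    7    8    9   10   11
r[n]    0    1    4    6   10   12   16   20   24   25   28   30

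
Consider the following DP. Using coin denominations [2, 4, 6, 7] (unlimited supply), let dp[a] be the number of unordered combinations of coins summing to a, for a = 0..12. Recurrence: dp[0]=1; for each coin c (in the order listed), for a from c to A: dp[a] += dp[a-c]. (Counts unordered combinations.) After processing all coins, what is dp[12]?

7

after  coin     0     1     2     3     4     5     6     7     8     9    10    11    12
          2     1     0     1     0     1     0     1     0     1     0     1     0     1
          4     1     0     1     0     2     0     2     0     3     0     3     0     4
          6     1     0     1     0     2     0     3     0     4     0     5     0     7
          7     1     0     1     0     2     0     3     1     4     1     5     2     7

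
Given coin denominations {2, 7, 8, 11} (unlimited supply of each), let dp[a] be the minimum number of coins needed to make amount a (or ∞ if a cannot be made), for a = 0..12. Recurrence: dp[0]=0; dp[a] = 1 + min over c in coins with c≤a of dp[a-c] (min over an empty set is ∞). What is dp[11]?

 a  0  1  2  3  4  5  6  7  8  9 10 11 12
dp  0  -  1  -  2  -  3  1  1  2  2  1  3
(- denotes ∞ / unreachable)

1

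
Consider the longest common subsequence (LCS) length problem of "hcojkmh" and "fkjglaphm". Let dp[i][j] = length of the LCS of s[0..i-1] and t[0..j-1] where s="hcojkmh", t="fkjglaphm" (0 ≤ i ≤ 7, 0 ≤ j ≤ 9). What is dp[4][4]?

   ''  f  k  j  g  l  a  p  h  m
''  0  0  0  0  0  0  0  0  0  0
 h  0  0  0  0  0  0  0  0  1  1
 c  0  0  0  0  0  0  0  0  1  1
 o  0  0  0  0  0  0  0  0  1  1
 j  0  0  0  1  1  1  1  1  1  1
 k  0  0  1  1  1  1  1  1  1  1
 m  0  0  1  1  1  1  1  1  1  2
 h  0  0  1  1  1  1  1  1  2  2

1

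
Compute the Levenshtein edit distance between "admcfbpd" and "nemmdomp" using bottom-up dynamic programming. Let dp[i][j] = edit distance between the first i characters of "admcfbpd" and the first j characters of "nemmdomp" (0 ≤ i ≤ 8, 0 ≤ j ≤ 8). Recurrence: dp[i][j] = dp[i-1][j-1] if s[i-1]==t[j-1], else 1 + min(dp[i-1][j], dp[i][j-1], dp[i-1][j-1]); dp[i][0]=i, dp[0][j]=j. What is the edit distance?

   ''  n  e  m  m  d  o  m  p
''  0  1  2  3  4  5  6  7  8
 a  1  1  2  3  4  5  6  7  8
 d  2  2  2  3  4  4  5  6  7
 m  3  3  3  2  3  4  5  5  6
 c  4  4  4  3  3  4  5  6  6
 f  5  5  5  4  4  4  5  6  7
 b  6  6  6  5  5  5  5  6  7
 p  7  7  7  6  6  6  6  6  6
 d  8  8  8  7  7  6  7  7  7

7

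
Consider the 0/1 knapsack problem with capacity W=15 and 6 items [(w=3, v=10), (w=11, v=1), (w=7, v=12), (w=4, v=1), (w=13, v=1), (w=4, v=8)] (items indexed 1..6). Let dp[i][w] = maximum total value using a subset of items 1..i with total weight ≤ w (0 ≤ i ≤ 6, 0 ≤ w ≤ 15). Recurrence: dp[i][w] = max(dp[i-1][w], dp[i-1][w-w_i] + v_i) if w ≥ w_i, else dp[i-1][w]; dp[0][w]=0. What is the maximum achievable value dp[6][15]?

i\w   0   1   2   3   4   5   6   7   8   9  10  11  12  13  14  15
  0   0   0   0   0   0   0   0   0   0   0   0   0   0   0   0   0
  1   0   0   0  10  10  10  10  10  10  10  10  10  10  10  10  10
  2   0   0   0  10  10  10  10  10  10  10  10  10  10  10  11  11
  3   0   0   0  10  10  10  10  12  12  12  22  22  22  22  22  22
  4   0   0   0  10  10  10  10  12  12  12  22  22  22  22  23  23
  5   0   0   0  10  10  10  10  12  12  12  22  22  22  22  23  23
  6   0   0   0  10  10  10  10  18  18  18  22  22  22  22  30  30

30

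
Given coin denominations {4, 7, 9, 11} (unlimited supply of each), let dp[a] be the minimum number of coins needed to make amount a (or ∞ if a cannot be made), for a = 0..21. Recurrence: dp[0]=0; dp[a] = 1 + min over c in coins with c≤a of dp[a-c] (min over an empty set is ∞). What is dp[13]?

 a  0  1  2  3  4  5  6  7  8  9 10 11 12 13 14 15 16 17 18 19 20 21
dp  0  -  -  -  1  -  -  1  2  1  -  1  3  2  2  2  2  3  2  3  2  3
(- denotes ∞ / unreachable)

2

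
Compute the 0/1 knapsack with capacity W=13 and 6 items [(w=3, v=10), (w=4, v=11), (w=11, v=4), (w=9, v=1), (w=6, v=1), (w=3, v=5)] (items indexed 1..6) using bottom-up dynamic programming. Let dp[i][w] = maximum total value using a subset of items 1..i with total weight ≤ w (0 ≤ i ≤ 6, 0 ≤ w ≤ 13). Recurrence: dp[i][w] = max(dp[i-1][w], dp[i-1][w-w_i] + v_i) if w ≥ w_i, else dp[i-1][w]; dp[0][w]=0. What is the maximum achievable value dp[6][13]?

26

i\w   0   1   2   3   4   5   6   7   8   9  10  11  12  13
  0   0   0   0   0   0   0   0   0   0   0   0   0   0   0
  1   0   0   0  10  10  10  10  10  10  10  10  10  10  10
  2   0   0   0  10  11  11  11  21  21  21  21  21  21  21
  3   0   0   0  10  11  11  11  21  21  21  21  21  21  21
  4   0   0   0  10  11  11  11  21  21  21  21  21  21  21
  5   0   0   0  10  11  11  11  21  21  21  21  21  21  22
  6   0   0   0  10  11  11  15  21  21  21  26  26  26  26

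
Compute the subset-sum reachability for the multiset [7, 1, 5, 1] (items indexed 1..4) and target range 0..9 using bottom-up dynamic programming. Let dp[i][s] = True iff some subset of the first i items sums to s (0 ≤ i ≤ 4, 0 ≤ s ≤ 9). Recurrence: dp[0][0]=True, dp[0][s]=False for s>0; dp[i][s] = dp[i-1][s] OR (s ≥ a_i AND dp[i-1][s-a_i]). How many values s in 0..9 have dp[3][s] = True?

i\s   0   1   2   3   4   5   6   7   8   9
  0   T   F   F   F   F   F   F   F   F   F
  1   T   F   F   F   F   F   F   T   F   F
  2   T   T   F   F   F   F   F   T   T   F
  3   T   T   F   F   F   T   T   T   T   F
  4   T   T   T   F   F   T   T   T   T   T

6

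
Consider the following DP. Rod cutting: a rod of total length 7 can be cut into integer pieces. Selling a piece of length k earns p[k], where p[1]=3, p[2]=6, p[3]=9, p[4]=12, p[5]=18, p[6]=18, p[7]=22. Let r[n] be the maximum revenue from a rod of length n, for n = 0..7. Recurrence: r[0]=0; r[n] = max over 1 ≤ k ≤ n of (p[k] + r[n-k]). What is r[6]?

21

   n    0    1    2    3    4    5    6    7
r[n]    0    3    6    9   12   18   21   24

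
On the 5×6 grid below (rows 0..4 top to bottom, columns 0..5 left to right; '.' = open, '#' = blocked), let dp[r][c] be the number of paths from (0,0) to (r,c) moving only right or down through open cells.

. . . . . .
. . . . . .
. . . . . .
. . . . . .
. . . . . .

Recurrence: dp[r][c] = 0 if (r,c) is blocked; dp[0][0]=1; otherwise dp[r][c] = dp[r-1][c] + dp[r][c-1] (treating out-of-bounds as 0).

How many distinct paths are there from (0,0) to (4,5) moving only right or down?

126

r\c   0   1   2   3   4   5
  0   1   1   1   1   1   1
  1   1   2   3   4   5   6
  2   1   3   6  10  15  21
  3   1   4  10  20  35  56
  4   1   5  15  35  70 126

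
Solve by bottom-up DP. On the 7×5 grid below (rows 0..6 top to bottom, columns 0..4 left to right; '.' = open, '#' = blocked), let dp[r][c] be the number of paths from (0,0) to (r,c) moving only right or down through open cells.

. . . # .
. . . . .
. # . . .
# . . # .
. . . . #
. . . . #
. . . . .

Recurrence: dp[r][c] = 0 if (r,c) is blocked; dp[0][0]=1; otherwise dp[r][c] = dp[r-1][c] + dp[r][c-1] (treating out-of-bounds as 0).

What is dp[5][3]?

6

r\c   0   1   2   3   4
  0   1   1   1   0   0
  1   1   2   3   3   3
  2   1   0   3   6   9
  3   0   0   3   0   9
  4   0   0   3   3   0
  5   0   0   3   6   0
  6   0   0   3   9   9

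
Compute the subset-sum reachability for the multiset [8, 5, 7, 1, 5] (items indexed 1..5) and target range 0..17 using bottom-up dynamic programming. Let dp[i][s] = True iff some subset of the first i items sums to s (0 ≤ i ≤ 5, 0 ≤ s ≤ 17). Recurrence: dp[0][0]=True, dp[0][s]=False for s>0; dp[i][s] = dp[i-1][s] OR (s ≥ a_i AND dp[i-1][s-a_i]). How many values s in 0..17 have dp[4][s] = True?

12

i\s   0   1   2   3   4   5   6   7   8   9  10  11  12  13  14  15  16  17
  0   T   F   F   F   F   F   F   F   F   F   F   F   F   F   F   F   F   F
  1   T   F   F   F   F   F   F   F   T   F   F   F   F   F   F   F   F   F
  2   T   F   F   F   F   T   F   F   T   F   F   F   F   T   F   F   F   F
  3   T   F   F   F   F   T   F   T   T   F   F   F   T   T   F   T   F   F
  4   T   T   F   F   F   T   T   T   T   T   F   F   T   T   T   T   T   F
  5   T   T   F   F   F   T   T   T   T   T   T   T   T   T   T   T   T   T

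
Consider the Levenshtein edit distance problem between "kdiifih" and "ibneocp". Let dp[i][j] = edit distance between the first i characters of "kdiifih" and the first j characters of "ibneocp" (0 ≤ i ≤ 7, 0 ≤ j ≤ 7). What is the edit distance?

7

   ''  i  b  n  e  o  c  p
''  0  1  2  3  4  5  6  7
 k  1  1  2  3  4  5  6  7
 d  2  2  2  3  4  5  6  7
 i  3  2  3  3  4  5  6  7
 i  4  3  3  4  4  5  6  7
 f  5  4  4  4  5  5  6  7
 i  6  5  5  5  5  6  6  7
 h  7  6  6  6  6  6  7  7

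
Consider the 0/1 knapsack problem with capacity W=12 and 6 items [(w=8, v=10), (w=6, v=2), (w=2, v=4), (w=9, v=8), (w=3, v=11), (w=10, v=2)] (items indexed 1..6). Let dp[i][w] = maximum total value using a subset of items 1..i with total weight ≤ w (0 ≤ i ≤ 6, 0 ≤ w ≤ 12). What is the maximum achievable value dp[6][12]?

i\w   0   1   2   3   4   5   6   7   8   9  10  11  12
  0   0   0   0   0   0   0   0   0   0   0   0   0   0
  1   0   0   0   0   0   0   0   0  10  10  10  10  10
  2   0   0   0   0   0   0   2   2  10  10  10  10  10
  3   0   0   4   4   4   4   4   4  10  10  14  14  14
  4   0   0   4   4   4   4   4   4  10  10  14  14  14
  5   0   0   4  11  11  15  15  15  15  15  15  21  21
  6   0   0   4  11  11  15  15  15  15  15  15  21  21

21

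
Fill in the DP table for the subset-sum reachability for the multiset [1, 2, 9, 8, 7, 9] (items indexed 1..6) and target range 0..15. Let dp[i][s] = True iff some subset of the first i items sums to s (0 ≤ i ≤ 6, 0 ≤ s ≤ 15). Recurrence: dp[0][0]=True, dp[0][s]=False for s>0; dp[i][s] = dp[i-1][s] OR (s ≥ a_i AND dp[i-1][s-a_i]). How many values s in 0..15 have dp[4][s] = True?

i\s   0   1   2   3   4   5   6   7   8   9  10  11  12  13  14  15
  0   T   F   F   F   F   F   F   F   F   F   F   F   F   F   F   F
  1   T   T   F   F   F   F   F   F   F   F   F   F   F   F   F   F
  2   T   T   T   T   F   F   F   F   F   F   F   F   F   F   F   F
  3   T   T   T   T   F   F   F   F   F   T   T   T   T   F   F   F
  4   T   T   T   T   F   F   F   F   T   T   T   T   T   F   F   F
  5   T   T   T   T   F   F   F   T   T   T   T   T   T   F   F   T
  6   T   T   T   T   F   F   F   T   T   T   T   T   T   F   F   T

9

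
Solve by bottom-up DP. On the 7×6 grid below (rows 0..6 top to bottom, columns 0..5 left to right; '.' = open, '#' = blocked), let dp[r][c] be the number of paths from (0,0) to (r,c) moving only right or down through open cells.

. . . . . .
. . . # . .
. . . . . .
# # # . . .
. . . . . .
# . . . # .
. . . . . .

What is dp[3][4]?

r\c   0   1   2   3   4   5
  0   1   1   1   1   1   1
  1   1   2   3   0   1   2
  2   1   3   6   6   7   9
  3   0   0   0   6  13  22
  4   0   0   0   6  19  41
  5   0   0   0   6   0  41
  6   0   0   0   6   6  47

13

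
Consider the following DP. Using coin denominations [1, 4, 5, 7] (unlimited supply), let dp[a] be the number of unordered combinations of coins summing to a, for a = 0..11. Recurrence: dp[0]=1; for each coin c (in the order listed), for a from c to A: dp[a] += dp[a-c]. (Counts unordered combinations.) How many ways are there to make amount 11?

8

after  coin     0     1     2     3     4     5     6     7     8     9    10    11
          1     1     1     1     1     1     1     1     1     1     1     1     1
          4     1     1     1     1     2     2     2     2     3     3     3     3
          5     1     1     1     1     2     3     3     3     4     5     6     6
          7     1     1     1     1     2     3     3     4     5     6     7     8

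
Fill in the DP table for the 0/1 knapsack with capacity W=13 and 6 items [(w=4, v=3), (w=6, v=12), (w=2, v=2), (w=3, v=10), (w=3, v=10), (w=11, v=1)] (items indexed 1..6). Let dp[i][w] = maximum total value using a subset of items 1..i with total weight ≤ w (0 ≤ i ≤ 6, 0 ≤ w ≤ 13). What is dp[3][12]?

i\w   0   1   2   3   4   5   6   7   8   9  10  11  12  13
  0   0   0   0   0   0   0   0   0   0   0   0   0   0   0
  1   0   0   0   0   3   3   3   3   3   3   3   3   3   3
  2   0   0   0   0   3   3  12  12  12  12  15  15  15  15
  3   0   0   2   2   3   3  12  12  14  14  15  15  17  17
  4   0   0   2  10  10  12  12  13  14  22  22  24  24  25
  5   0   0   2  10  10  12  20  20  22  22  23  24  32  32
  6   0   0   2  10  10  12  20  20  22  22  23  24  32  32

17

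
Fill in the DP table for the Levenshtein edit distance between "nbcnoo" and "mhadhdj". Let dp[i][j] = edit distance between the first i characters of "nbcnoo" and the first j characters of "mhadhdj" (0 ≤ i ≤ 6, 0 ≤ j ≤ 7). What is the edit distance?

   ''  m  h  a  d  h  d  j
''  0  1  2  3  4  5  6  7
 n  1  1  2  3  4  5  6  7
 b  2  2  2  3  4  5  6  7
 c  3  3  3  3  4  5  6  7
 n  4  4  4  4  4  5  6  7
 o  5  5  5  5  5  5  6  7
 o  6  6  6  6  6  6  6  7

7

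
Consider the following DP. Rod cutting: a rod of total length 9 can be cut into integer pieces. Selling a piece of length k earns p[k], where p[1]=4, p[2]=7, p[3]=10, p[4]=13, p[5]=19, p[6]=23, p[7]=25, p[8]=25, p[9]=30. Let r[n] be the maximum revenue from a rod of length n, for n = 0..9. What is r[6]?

   n    0    1    2    3    4    5    6    7    8    9
r[n]    0    4    8   12   16   20   24   28   32   36

24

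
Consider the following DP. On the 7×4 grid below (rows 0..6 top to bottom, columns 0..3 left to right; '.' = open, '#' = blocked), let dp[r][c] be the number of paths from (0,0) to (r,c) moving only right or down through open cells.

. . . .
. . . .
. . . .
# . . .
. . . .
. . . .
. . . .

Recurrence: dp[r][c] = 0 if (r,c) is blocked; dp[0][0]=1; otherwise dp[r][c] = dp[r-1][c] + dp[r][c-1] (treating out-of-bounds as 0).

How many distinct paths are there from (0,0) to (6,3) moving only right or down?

r\c   0   1   2   3
  0   1   1   1   1
  1   1   2   3   4
  2   1   3   6  10
  3   0   3   9  19
  4   0   3  12  31
  5   0   3  15  46
  6   0   3  18  64

64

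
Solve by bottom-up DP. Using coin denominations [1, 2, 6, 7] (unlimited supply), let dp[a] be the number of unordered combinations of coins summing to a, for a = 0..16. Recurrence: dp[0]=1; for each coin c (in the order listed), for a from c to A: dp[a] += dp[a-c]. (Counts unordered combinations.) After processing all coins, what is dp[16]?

after  coin     0     1     2     3     4     5     6     7     8     9    10    11    12    13    14    15    16
          1     1     1     1     1     1     1     1     1     1     1     1     1     1     1     1     1     1
          2     1     1     2     2     3     3     4     4     5     5     6     6     7     7     8     8     9
          6     1     1     2     2     3     3     5     5     7     7     9     9    12    12    15    15    18
          7     1     1     2     2     3     3     5     6     8     9    11    12    15    17    21    23    27

27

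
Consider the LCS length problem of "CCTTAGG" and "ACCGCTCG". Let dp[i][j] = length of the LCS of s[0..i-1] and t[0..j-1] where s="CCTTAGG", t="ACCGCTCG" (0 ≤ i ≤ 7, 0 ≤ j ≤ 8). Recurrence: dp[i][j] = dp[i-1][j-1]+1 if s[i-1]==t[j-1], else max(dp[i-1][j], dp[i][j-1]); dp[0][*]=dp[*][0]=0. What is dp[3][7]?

   ''  A  C  C  G  C  T  C  G
''  0  0  0  0  0  0  0  0  0
 C  0  0  1  1  1  1  1  1  1
 C  0  0  1  2  2  2  2  2  2
 T  0  0  1  2  2  2  3  3  3
 T  0  0  1  2  2  2  3  3  3
 A  0  1  1  2  2  2  3  3  3
 G  0  1  1  2  3  3  3  3  4
 G  0  1  1  2  3  3  3  3  4

3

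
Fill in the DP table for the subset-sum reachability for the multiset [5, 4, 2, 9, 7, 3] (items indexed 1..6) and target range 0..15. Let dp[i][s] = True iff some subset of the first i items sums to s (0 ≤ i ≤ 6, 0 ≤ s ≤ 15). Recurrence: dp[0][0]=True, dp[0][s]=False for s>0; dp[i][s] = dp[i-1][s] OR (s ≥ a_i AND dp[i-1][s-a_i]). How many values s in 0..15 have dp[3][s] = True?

8

i\s   0   1   2   3   4   5   6   7   8   9  10  11  12  13  14  15
  0   T   F   F   F   F   F   F   F   F   F   F   F   F   F   F   F
  1   T   F   F   F   F   T   F   F   F   F   F   F   F   F   F   F
  2   T   F   F   F   T   T   F   F   F   T   F   F   F   F   F   F
  3   T   F   T   F   T   T   T   T   F   T   F   T   F   F   F   F
  4   T   F   T   F   T   T   T   T   F   T   F   T   F   T   T   T
  5   T   F   T   F   T   T   T   T   F   T   F   T   T   T   T   T
  6   T   F   T   T   T   T   T   T   T   T   T   T   T   T   T   T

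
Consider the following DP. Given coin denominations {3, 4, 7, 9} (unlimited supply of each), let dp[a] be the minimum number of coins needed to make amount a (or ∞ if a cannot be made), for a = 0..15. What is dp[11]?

2

 a  0  1  2  3  4  5  6  7  8  9 10 11 12 13 14 15
dp  0  -  -  1  1  -  2  1  2  1  2  2  2  2  2  3
(- denotes ∞ / unreachable)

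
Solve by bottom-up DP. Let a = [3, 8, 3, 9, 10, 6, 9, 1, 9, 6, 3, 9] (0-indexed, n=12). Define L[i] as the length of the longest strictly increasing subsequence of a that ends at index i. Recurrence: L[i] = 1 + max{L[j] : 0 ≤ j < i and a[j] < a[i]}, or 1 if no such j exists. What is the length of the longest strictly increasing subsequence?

4

   i    0    1    2    3    4    5    6    7    8    9   10   11
a[i]    3    8    3    9   10    6    9    1    9    6    3    9
L[i]    1    2    1    3    4    2    3    1    3    2    2    3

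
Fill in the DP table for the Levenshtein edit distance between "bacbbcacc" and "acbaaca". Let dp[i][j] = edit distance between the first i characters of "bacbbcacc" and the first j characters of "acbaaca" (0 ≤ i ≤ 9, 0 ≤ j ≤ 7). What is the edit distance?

4

   ''  a  c  b  a  a  c  a
''  0  1  2  3  4  5  6  7
 b  1  1  2  2  3  4  5  6
 a  2  1  2  3  2  3  4  5
 c  3  2  1  2  3  3  3  4
 b  4  3  2  1  2  3  4  4
 b  5  4  3  2  2  3  4  5
 c  6  5  4  3  3  3  3  4
 a  7  6  5  4  3  3  4  3
 c  8  7  6  5  4  4  3  4
 c  9  8  7  6  5  5  4  4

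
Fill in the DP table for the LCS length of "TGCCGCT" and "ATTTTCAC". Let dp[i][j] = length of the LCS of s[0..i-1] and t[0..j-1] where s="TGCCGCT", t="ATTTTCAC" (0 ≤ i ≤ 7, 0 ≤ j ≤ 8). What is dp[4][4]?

1

   ''  A  T  T  T  T  C  A  C
''  0  0  0  0  0  0  0  0  0
 T  0  0  1  1  1  1  1  1  1
 G  0  0  1  1  1  1  1  1  1
 C  0  0  1  1  1  1  2  2  2
 C  0  0  1  1  1  1  2  2  3
 G  0  0  1  1  1  1  2  2  3
 C  0  0  1  1  1  1  2  2  3
 T  0  0  1  2  2  2  2  2  3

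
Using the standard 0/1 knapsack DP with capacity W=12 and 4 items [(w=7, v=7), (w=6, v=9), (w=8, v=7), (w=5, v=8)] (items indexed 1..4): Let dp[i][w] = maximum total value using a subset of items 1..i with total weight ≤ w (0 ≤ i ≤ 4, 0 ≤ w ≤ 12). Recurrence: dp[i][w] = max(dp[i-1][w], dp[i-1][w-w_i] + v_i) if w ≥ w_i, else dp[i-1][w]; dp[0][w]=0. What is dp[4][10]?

9

i\w   0   1   2   3   4   5   6   7   8   9  10  11  12
  0   0   0   0   0   0   0   0   0   0   0   0   0   0
  1   0   0   0   0   0   0   0   7   7   7   7   7   7
  2   0   0   0   0   0   0   9   9   9   9   9   9   9
  3   0   0   0   0   0   0   9   9   9   9   9   9   9
  4   0   0   0   0   0   8   9   9   9   9   9  17  17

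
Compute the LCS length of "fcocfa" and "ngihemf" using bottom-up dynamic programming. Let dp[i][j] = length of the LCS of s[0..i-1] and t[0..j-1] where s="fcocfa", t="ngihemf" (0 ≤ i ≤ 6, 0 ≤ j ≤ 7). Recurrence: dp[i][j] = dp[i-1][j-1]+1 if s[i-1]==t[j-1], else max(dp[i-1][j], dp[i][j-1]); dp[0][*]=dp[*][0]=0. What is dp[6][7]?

   ''  n  g  i  h  e  m  f
''  0  0  0  0  0  0  0  0
 f  0  0  0  0  0  0  0  1
 c  0  0  0  0  0  0  0  1
 o  0  0  0  0  0  0  0  1
 c  0  0  0  0  0  0  0  1
 f  0  0  0  0  0  0  0  1
 a  0  0  0  0  0  0  0  1

1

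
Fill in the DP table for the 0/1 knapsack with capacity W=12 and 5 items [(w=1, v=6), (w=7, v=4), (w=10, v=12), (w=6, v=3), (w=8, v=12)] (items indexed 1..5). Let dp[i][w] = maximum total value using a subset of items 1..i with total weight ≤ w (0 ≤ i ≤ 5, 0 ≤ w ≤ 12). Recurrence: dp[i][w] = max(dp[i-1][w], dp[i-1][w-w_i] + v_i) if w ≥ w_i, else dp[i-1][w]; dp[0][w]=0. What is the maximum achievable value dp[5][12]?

18

i\w   0   1   2   3   4   5   6   7   8   9  10  11  12
  0   0   0   0   0   0   0   0   0   0   0   0   0   0
  1   0   6   6   6   6   6   6   6   6   6   6   6   6
  2   0   6   6   6   6   6   6   6  10  10  10  10  10
  3   0   6   6   6   6   6   6   6  10  10  12  18  18
  4   0   6   6   6   6   6   6   9  10  10  12  18  18
  5   0   6   6   6   6   6   6   9  12  18  18  18  18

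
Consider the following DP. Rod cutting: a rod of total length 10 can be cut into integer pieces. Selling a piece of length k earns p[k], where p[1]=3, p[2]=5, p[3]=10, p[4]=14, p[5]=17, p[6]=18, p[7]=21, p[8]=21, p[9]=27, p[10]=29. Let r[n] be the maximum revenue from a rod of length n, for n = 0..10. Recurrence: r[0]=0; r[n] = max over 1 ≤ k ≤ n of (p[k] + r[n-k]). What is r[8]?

28

   n    0    1    2    3    4    5    6    7    8    9   10
r[n]    0    3    6   10   14   17   20   24   28   31   34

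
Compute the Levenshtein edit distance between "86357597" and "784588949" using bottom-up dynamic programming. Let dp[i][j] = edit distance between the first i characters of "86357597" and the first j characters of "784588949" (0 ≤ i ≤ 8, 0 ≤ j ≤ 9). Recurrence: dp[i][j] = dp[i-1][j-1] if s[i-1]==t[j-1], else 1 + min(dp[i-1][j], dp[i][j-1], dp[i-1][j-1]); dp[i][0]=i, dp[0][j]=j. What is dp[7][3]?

6

   ''  7  8  4  5  8  8  9  4  9
''  0  1  2  3  4  5  6  7  8  9
 8  1  1  1  2  3  4  5  6  7  8
 6  2  2  2  2  3  4  5  6  7  8
 3  3  3  3  3  3  4  5  6  7  8
 5  4  4  4  4  3  4  5  6  7  8
 7  5  4  5  5  4  4  5  6  7  8
 5  6  5  5  6  5  5  5  6  7  8
 9  7  6  6  6  6  6  6  5  6  7
 7  8  7  7  7  7  7  7  6  6  7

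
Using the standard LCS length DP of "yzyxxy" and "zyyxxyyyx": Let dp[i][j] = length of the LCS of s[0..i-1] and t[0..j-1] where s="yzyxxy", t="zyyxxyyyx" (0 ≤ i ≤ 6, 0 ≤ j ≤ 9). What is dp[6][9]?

   ''  z  y  y  x  x  y  y  y  x
''  0  0  0  0  0  0  0  0  0  0
 y  0  0  1  1  1  1  1  1  1  1
 z  0  1  1  1  1  1  1  1  1  1
 y  0  1  2  2  2  2  2  2  2  2
 x  0  1  2  2  3  3  3  3  3  3
 x  0  1  2  2  3  4  4  4  4  4
 y  0  1  2  3  3  4  5  5  5  5

5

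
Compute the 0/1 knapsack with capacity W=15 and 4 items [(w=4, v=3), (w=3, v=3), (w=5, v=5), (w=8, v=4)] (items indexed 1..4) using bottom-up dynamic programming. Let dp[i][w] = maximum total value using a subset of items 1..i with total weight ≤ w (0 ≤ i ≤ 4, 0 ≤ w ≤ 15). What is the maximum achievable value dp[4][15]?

11

i\w   0   1   2   3   4   5   6   7   8   9  10  11  12  13  14  15
  0   0   0   0   0   0   0   0   0   0   0   0   0   0   0   0   0
  1   0   0   0   0   3   3   3   3   3   3   3   3   3   3   3   3
  2   0   0   0   3   3   3   3   6   6   6   6   6   6   6   6   6
  3   0   0   0   3   3   5   5   6   8   8   8   8  11  11  11  11
  4   0   0   0   3   3   5   5   6   8   8   8   8  11  11  11  11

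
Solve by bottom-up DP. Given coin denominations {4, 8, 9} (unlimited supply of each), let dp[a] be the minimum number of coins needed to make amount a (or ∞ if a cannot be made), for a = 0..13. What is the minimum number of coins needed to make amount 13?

2

 a  0  1  2  3  4  5  6  7  8  9 10 11 12 13
dp  0  -  -  -  1  -  -  -  1  1  -  -  2  2
(- denotes ∞ / unreachable)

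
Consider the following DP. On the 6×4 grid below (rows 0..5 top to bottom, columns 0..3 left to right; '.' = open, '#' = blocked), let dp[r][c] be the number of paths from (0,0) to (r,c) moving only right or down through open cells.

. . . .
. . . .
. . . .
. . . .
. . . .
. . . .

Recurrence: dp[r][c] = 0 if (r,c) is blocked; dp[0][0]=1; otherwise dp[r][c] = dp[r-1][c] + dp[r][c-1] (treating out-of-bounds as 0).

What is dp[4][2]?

15

r\c   0   1   2   3
  0   1   1   1   1
  1   1   2   3   4
  2   1   3   6  10
  3   1   4  10  20
  4   1   5  15  35
  5   1   6  21  56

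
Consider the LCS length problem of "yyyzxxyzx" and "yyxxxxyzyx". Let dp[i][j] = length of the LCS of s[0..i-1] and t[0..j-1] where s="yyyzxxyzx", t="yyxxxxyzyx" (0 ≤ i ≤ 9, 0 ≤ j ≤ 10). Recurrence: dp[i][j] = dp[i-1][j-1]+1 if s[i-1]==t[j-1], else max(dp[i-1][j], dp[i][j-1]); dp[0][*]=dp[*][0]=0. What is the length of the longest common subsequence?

   ''  y  y  x  x  x  x  y  z  y  x
''  0  0  0  0  0  0  0  0  0  0  0
 y  0  1  1  1  1  1  1  1  1  1  1
 y  0  1  2  2  2  2  2  2  2  2  2
 y  0  1  2  2  2  2  2  3  3  3  3
 z  0  1  2  2  2  2  2  3  4  4  4
 x  0  1  2  3  3  3  3  3  4  4  5
 x  0  1  2  3  4  4  4  4  4  4  5
 y  0  1  2  3  4  4  4  5  5  5  5
 z  0  1  2  3  4  4  4  5  6  6  6
 x  0  1  2  3  4  5  5  5  6  6  7

7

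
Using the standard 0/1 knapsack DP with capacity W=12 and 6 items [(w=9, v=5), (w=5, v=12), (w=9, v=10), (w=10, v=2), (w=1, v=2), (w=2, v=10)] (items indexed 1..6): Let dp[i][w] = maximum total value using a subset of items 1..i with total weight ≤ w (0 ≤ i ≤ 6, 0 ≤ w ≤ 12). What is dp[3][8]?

12

i\w   0   1   2   3   4   5   6   7   8   9  10  11  12
  0   0   0   0   0   0   0   0   0   0   0   0   0   0
  1   0   0   0   0   0   0   0   0   0   5   5   5   5
  2   0   0   0   0   0  12  12  12  12  12  12  12  12
  3   0   0   0   0   0  12  12  12  12  12  12  12  12
  4   0   0   0   0   0  12  12  12  12  12  12  12  12
  5   0   2   2   2   2  12  14  14  14  14  14  14  14
  6   0   2  10  12  12  12  14  22  24  24  24  24  24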